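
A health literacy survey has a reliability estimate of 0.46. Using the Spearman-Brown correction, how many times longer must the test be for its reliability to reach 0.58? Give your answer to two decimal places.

n = [0.58 × 0.54] / [0.46 × 0.42]
n = 0.3132 / 0.1932 ≈ 1.6211

1.62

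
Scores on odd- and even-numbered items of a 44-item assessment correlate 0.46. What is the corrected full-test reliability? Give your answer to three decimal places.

0.630

Apply the Spearman-Brown correction with n = 2:
r_full = 2r_hh / (1 + r_hh) = 2 × 0.46 / (1 + 0.46)
       = 0.9200 / 1.4600 = 0.6301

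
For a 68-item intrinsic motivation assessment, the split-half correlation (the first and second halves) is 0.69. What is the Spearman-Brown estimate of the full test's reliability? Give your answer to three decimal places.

Apply the Spearman-Brown correction with n = 2:
r_full = 2(0.69) / (1 + 0.69)
r_full = 1.3800 / 1.6900 ≈ 0.8166

0.817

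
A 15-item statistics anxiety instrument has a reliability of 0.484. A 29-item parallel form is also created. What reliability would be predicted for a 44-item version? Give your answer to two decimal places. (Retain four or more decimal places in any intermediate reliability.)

0.73

The 29-item form is not needed; work directly from the 15-item form with n = 44/15 = 2.9333.
r_{44} = n·r / (1 + (n − 1)·r) = 1.4197 / 1.9357 ≈ 0.7334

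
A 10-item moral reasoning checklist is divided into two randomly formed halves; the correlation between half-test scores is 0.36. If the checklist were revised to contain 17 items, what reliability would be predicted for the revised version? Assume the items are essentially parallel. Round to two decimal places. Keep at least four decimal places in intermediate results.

0.66

First correct the split-half correlation to full-test reliability: r_full = 2 × 0.36 / (1 + 0.36) ≈ 0.5294
Length factor from 10 to 17 items: n = 17/10 = 1.7000
r_new = n·r_full / (1 + (n − 1)·r_full) = 0.9000 / 1.3706 ≈ 0.6566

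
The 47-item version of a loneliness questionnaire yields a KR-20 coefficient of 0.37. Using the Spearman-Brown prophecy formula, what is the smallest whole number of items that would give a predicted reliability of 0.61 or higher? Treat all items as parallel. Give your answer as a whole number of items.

Rearranging the Spearman-Brown formula for n,
n = r_target (1 − r_old) / [ r_old (1 − r_target) ]
n = [0.61 × 0.63] / [0.37 × 0.39]
n = 0.3843 / 0.1443 ≈ 2.6632
Items needed = n × 47 = 2.6632 × 47 ≈ 125.17 → round up to 126

126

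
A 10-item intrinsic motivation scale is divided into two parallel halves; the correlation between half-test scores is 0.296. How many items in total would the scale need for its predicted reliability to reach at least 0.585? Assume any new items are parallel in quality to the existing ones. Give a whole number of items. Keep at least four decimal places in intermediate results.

Corrected full-test reliability: r_full = 2 × 0.296 / (1 + 0.296) ≈ 0.4568
n = r_tgt(1 − r_full) / [r_full(1 − r_tgt)] = 0.585 × 0.5432 / (0.4568 × 0.415) ≈ 1.6763
Items = 1.6763 × 10 ≈ 16.76 → 17

17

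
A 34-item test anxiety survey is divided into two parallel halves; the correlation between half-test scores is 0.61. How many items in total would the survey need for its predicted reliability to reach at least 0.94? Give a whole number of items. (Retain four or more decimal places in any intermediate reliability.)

171

Corrected full-test reliability: r_full = 2 × 0.61 / (1 + 0.61) ≈ 0.7578
Solve Spearman-Brown for n: n = 0.94(1 − 0.7578) / [0.7578(1 − 0.94)] = 5.0072
Items = 5.0072 × 34 ≈ 170.24 → 171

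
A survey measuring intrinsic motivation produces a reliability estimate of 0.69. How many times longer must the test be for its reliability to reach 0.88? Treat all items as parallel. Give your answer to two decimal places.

n = 0.88(1 − 0.69) / [0.69(1 − 0.88)]
  = 0.2728 / 0.0828 = 3.2947

3.29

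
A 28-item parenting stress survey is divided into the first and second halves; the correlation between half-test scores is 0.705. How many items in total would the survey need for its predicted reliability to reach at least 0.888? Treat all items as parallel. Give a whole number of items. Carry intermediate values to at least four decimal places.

47

Corrected full-test reliability: r_full = 2 × 0.705 / (1 + 0.705) ≈ 0.8270
n = r_tgt(1 − r_full) / [r_full(1 − r_tgt)] = 0.888 × 0.1730 / (0.8270 × 0.112) ≈ 1.6586
Items = 1.6586 × 28 ≈ 46.44 → 47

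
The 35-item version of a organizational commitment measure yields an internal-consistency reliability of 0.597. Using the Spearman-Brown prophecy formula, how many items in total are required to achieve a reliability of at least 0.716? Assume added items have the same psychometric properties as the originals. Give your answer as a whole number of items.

60

n = 0.716 × (1 − 0.597) / [ 0.597 × (1 − 0.716) ]
n = 0.288548 / 0.169548 ≈ 1.7019
Items needed = n × 35 = 1.7019 × 35 ≈ 59.57 → round up to 60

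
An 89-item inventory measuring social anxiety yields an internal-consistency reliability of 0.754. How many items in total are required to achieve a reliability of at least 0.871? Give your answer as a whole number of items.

197

n = 0.871 × (1 − 0.754) / [ 0.754 × (1 − 0.871) ]
  = 0.214266 / 0.097266 = 2.2029
So the test needs 2.2029 × 89 ≈ 196.06 items; rounding up, 197.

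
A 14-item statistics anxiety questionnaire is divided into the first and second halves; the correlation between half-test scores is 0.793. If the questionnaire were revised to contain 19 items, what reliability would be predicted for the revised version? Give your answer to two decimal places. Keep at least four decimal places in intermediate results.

0.91

Spearman-Brown correction (n = 2): r_full = 2·0.793/(1 + 0.793) = 0.8846
Length factor from 14 to 19 items: n = 19/14 = 1.3571
r_new = n·r_full / (1 + (n − 1)·r_full) = 1.2005 / 1.3159 ≈ 0.9123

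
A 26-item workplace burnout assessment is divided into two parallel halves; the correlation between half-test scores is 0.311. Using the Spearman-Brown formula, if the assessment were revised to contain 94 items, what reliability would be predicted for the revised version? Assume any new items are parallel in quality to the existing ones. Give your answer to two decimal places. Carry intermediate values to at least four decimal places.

0.77

First correct the split-half correlation to full-test reliability: r_full = 2 × 0.311 / (1 + 0.311) ≈ 0.4744
Length factor from 26 to 94 items: n = 94/26 = 3.6154
r_new = n·r_full / (1 + (n − 1)·r_full) = 1.7151 / 2.2407 ≈ 0.7654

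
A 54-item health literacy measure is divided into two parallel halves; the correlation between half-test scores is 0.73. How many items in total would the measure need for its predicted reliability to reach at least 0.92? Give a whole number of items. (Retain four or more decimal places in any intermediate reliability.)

r_full = 2(0.73)/(1 + 0.73) = 0.8439
Solve Spearman-Brown for n: n = 0.92(1 − 0.8439) / [0.8439(1 − 0.92)] = 2.1272
Required items = 2.1272 × 54 = 114.87, so 115 items.

115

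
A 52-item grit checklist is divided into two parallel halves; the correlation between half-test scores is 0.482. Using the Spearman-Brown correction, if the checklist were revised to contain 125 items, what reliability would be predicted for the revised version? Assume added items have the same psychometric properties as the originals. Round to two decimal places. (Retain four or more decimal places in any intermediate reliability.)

0.82

Full-test reliability from the split-half r: r_full = 2(0.482)/(1 + 0.482) = 0.6505
Length factor from 52 to 125 items: n = 125/52 = 2.4038
r_new = n·r_full / (1 + (n − 1)·r_full) = 1.5637 / 1.9132 ≈ 0.8173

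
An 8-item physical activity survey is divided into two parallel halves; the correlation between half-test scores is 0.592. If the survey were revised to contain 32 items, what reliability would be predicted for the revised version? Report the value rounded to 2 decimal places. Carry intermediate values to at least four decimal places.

Full-test reliability from the split-half r: r_full = 2(0.592)/(1 + 0.592) = 0.7437
Then adjust to 32 items: n = 32/8 = 4.0000
r_new = n·r_full / (1 + (n − 1)·r_full) = 2.9748 / 3.2311 ≈ 0.9207

0.92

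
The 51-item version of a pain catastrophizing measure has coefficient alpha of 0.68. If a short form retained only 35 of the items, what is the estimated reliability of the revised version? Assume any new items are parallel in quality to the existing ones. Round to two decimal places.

Length ratio n = 35/51 = 0.6863
Spearman-Brown: r_new = n·r / (1 + (n − 1)·r)
r_new = 0.6863·0.68 / [1 + (0.6863 − 1)·0.68]
     = 0.4667 / 0.7867 = 0.5932

0.59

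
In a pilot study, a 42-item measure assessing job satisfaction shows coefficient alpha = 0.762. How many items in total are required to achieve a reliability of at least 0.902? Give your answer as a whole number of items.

121

Rearranging the Spearman-Brown formula for n,
n = r_target (1 − r_old) / [ r_old (1 − r_target) ]
n = 0.902 × (1 − 0.762) / [ 0.762 × (1 − 0.902) ]
  = 0.214676 / 0.074676 = 2.8748
Items needed = n × 42 = 2.8748 × 42 ≈ 120.74 → round up to 121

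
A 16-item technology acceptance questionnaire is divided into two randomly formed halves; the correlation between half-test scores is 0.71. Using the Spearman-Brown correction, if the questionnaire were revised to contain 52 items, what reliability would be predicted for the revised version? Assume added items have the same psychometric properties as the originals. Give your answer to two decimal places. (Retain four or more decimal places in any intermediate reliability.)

Full-test reliability from the split-half r: r_full = 2(0.71)/(1 + 0.71) = 0.8304
Length factor from 16 to 52 items: n = 52/16 = 3.2500
r_new = n·r_full / (1 + (n − 1)·r_full) = 2.6988 / 2.8684 ≈ 0.9409

0.94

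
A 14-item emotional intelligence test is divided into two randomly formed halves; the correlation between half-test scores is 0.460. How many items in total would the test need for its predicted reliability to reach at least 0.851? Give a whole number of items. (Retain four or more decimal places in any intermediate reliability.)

r_full = 2(0.460)/(1 + 0.460) = 0.6301
n = r_tgt(1 − r_full) / [r_full(1 − r_tgt)] = 0.851 × 0.3699 / (0.6301 × 0.149) ≈ 3.3529
Required items = 3.3529 × 14 = 46.94, so 47 items.

47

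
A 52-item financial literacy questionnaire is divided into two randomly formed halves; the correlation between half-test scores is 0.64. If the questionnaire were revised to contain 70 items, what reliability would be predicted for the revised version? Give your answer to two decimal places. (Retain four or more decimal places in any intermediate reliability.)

0.83

Full-test reliability from the split-half r: r_full = 2(0.64)/(1 + 0.64) = 0.7805
Length factor from 52 to 70 items: n = 70/52 = 1.3462
r_new = n·r_full / (1 + (n − 1)·r_full) = 1.0507 / 1.2702 ≈ 0.8272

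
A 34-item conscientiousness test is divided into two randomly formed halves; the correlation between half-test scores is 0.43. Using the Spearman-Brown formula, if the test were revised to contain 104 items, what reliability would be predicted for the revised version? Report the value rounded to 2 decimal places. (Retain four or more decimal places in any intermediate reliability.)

0.82

First correct the split-half correlation to full-test reliability: r_full = 2 × 0.43 / (1 + 0.43) ≈ 0.6014
Length factor from 34 to 104 items: n = 104/34 = 3.0588
r_new = n·r_full / (1 + (n − 1)·r_full) = 1.8396 / 2.2382 ≈ 0.8219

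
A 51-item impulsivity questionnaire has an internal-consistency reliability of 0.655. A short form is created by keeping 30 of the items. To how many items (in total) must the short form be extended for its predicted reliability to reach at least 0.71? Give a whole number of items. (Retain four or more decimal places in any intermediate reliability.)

Short-form reliability: n = 30/51 = 0.5882; r_30 = n·r/(1+(n−1)r) ≈ 0.5276
Then solve for n' with r_old = 0.5276, r_target = 0.71: n' = 0.71(1 − 0.5276)/[0.5276(1 − 0.71)] = 2.1921
Items = 2.1921 × 30 ≈ 65.76 → 66

66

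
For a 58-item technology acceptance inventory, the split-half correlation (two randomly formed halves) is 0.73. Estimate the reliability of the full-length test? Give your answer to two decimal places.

0.84

The full test is twice the length of either half (n = 2).
r_full = 2r_hh / (1 + r_hh) = 2 × 0.73 / (1 + 0.73)
       = 1.4600 / 1.7300 = 0.8439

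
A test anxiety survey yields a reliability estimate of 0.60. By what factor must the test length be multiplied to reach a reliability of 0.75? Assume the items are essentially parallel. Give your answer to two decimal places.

n = 0.75(1 − 0.60) / [0.60(1 − 0.75)]
  = 0.3000 / 0.1500 = 2.0000

2.00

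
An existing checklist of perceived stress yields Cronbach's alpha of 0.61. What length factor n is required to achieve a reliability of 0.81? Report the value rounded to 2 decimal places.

2.73

n = 0.81 × (1 − 0.61) / [ 0.61 × (1 − 0.81) ]
n = 0.3159 / 0.1159 ≈ 2.7256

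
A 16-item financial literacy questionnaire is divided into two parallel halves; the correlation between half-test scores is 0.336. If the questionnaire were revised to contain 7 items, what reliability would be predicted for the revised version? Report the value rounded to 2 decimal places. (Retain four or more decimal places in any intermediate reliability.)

First correct the split-half correlation to full-test reliability: r_full = 2 × 0.336 / (1 + 0.336) ≈ 0.5030
Length factor from 16 to 7 items: n = 7/16 = 0.4375
r_new = n·r_full / (1 + (n − 1)·r_full) = 0.2201 / 0.7171 ≈ 0.3069

0.31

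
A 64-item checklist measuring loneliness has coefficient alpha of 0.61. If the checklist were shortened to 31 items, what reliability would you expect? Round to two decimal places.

n = 31/64 = 0.4844
r_new = 0.4844·0.61 / [1 + (0.4844 − 1)·0.61]
r_new = 0.2955 / 0.6855 ≈ 0.4311

0.43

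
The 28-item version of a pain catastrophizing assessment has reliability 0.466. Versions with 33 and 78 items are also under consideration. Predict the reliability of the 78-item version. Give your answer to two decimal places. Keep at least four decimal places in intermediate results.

Only the ratio of lengths matters: n = 78/28 = 2.7857
r_{78} = n·r / (1 + (n − 1)·r) = 1.2981 / 1.8321 ≈ 0.7085

0.71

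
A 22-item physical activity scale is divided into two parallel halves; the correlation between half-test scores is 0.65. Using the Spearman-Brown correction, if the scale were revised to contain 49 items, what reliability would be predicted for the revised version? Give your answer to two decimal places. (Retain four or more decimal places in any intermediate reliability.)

0.89

Full-test reliability from the split-half r: r_full = 2(0.65)/(1 + 0.65) = 0.7879
Length factor from 22 to 49 items: n = 49/22 = 2.2273
r_new = n·r_full / (1 + (n − 1)·r_full) = 1.7549 / 1.9670 ≈ 0.8922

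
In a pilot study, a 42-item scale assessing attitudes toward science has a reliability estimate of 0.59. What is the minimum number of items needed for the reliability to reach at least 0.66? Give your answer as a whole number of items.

57

n = 0.66(1 − 0.59) / [0.59(1 − 0.66)]
  = 0.2706 / 0.2006 = 1.3490
Items needed = n × 42 = 1.3490 × 42 ≈ 56.66 → round up to 57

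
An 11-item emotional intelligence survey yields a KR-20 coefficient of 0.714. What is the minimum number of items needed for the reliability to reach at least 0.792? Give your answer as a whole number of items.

Rearranging the Spearman-Brown formula for n,
n = r*(1 − r) / [ r (1 − r*) ]
n = [0.792 × 0.286] / [0.714 × 0.208]
n = 0.226512 / 0.148512 ≈ 1.5252
1.5252 × 11 = 16.78 → 17 items

17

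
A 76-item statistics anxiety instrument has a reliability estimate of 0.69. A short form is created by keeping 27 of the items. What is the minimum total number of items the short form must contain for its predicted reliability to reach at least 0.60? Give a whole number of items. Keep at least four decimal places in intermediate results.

52

First, r for the 27-item form: n = 27/76 = 0.3553, so r_27 = 0.3553·0.69/(1 + (0.3553 − 1)·0.69) = 0.4416
Length factor from the short form to reach 0.60: n' = 0.60(1 − 0.4416) / [0.4416(1 − 0.60)] ≈ 1.8967
Items = 1.8967 × 27 ≈ 51.21 → 52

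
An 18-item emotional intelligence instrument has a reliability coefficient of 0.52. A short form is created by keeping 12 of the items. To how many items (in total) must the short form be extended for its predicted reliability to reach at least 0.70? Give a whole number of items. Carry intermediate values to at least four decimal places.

39

Short-form reliability: n = 12/18 = 0.6667; r_12 = n·r/(1+(n−1)r) ≈ 0.4194
Length factor from the short form to reach 0.70: n' = 0.70(1 − 0.4194) / [0.4194(1 − 0.70)] ≈ 3.2302
Total items = 3.2302 × 12 = 38.76, rounded up to 39.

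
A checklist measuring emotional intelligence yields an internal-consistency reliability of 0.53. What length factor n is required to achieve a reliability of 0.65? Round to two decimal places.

n = 0.65 × (1 − 0.53) / [ 0.53 × (1 − 0.65) ]
  = 0.3055 / 0.1855 = 1.6469

1.65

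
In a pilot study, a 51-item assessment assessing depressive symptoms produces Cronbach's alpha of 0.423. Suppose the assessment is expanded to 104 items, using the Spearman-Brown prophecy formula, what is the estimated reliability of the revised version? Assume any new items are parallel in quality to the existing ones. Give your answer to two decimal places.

Length ratio n = 104/51 = 2.0392
By Spearman-Brown, r_new = n r / (1 + (n − 1) r).
r_new = (2.0392 × 0.423) / (1 + (2.0392 − 1) × 0.423)
r_new = 0.8626 / 1.4396 ≈ 0.5992

0.60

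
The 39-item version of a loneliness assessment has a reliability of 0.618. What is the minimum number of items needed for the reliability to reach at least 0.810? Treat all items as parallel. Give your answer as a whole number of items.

103

n = 0.810(1 − 0.618) / [0.618(1 − 0.810)]
n = 0.309420 / 0.117420 ≈ 2.6352
2.6352 × 39 = 102.77 → 103 items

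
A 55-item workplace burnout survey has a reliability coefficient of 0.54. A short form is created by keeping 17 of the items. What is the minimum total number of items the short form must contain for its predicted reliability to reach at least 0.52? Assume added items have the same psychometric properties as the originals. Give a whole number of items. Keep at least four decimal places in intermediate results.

First, r for the 17-item form: n = 17/55 = 0.3091, so r_17 = 0.3091·0.54/(1 + (0.3091 − 1)·0.54) = 0.2662
Length factor from the short form to reach 0.52: n' = 0.52(1 − 0.2662) / [0.2662(1 − 0.52)] ≈ 2.9863
Items = 2.9863 × 17 ≈ 50.77 → 51

51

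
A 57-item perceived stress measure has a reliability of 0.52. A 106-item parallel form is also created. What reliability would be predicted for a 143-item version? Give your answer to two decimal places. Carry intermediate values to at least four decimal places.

The 106-item form is not needed; work directly from the 57-item form with n = 143/57 = 2.5088.
r_{143} = n·r / (1 + (n − 1)·r) = 1.3046 / 1.7846 ≈ 0.7310

0.73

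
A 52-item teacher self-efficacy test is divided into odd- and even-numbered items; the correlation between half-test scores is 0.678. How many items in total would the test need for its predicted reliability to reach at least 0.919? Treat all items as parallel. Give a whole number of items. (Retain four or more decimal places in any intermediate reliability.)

r_full = 2(0.678)/(1 + 0.678) = 0.8081
n = r_tgt(1 − r_full) / [r_full(1 − r_tgt)] = 0.919 × 0.1919 / (0.8081 × 0.081) ≈ 2.6943
Required items = 2.6943 × 52 = 140.10, so 141 items.

141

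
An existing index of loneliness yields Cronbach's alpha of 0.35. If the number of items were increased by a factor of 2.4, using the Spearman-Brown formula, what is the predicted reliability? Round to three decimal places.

0.564

r_new = 2.4·0.35 / [1 + (2.4 − 1)·0.35]
r_new = 0.8400 / 1.4900 ≈ 0.5638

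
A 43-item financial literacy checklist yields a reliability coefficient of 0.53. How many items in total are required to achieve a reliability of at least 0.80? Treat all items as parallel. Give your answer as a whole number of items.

153

n = 0.80 × (1 − 0.53) / [ 0.53 × (1 − 0.80) ]
  = 0.3760 / 0.1060 = 3.5472
3.5472 × 43 = 152.53 → 153 items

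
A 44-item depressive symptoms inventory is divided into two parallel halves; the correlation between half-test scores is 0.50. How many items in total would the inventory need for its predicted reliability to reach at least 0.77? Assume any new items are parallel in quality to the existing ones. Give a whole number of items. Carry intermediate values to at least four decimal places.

74

Corrected full-test reliability: r_full = 2 × 0.50 / (1 + 0.50) ≈ 0.6667
Solve Spearman-Brown for n: n = 0.77(1 − 0.6667) / [0.6667(1 − 0.77)] = 1.6737
Required items = 1.6737 × 44 = 73.64, so 74 items.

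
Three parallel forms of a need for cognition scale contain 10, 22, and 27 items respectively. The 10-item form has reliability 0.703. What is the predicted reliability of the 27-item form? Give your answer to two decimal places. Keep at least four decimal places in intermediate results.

0.86

Only the ratio of lengths matters: n = 27/10 = 2.7000
r_{27} = n·r / (1 + (n − 1)·r) = 1.8981 / 2.1951 ≈ 0.8647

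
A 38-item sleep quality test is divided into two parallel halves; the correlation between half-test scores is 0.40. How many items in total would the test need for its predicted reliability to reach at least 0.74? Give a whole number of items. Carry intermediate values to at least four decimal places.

Corrected full-test reliability: r_full = 2 × 0.40 / (1 + 0.40) ≈ 0.5714
n = r_tgt(1 − r_full) / [r_full(1 − r_tgt)] = 0.74 × 0.4286 / (0.5714 × 0.26) ≈ 2.1349
Required items = 2.1349 × 38 = 81.13, so 82 items.

82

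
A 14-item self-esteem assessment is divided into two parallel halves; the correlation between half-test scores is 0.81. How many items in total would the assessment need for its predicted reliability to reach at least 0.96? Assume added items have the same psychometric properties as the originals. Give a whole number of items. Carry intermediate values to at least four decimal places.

40

Corrected full-test reliability: r_full = 2 × 0.81 / (1 + 0.81) ≈ 0.8950
n = r_tgt(1 − r_full) / [r_full(1 − r_tgt)] = 0.96 × 0.1050 / (0.8950 × 0.04) ≈ 2.8156
Items = 2.8156 × 14 ≈ 39.42 → 40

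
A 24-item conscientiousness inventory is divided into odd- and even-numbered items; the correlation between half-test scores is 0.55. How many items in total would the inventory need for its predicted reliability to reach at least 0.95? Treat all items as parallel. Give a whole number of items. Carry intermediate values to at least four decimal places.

187

r_full = 2(0.55)/(1 + 0.55) = 0.7097
n = r_tgt(1 − r_full) / [r_full(1 − r_tgt)] = 0.95 × 0.2903 / (0.7097 × 0.05) ≈ 7.7719
Required items = 7.7719 × 24 = 186.53, so 187 items.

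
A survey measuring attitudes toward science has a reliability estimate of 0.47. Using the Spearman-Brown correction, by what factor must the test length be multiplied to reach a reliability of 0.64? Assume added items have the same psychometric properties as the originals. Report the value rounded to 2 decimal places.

2.00

Invert Spearman-Brown to solve for n:
n = r*(1 − r) / [ r (1 − r*) ]
n = [0.64 × 0.53] / [0.47 × 0.36]
  = 0.3392 / 0.1692 = 2.0047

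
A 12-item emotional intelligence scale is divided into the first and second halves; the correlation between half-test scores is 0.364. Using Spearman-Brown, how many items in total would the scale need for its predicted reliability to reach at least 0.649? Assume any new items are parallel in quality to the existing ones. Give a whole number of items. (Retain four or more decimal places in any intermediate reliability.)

r_full = 2(0.364)/(1 + 0.364) = 0.5337
n = r_tgt(1 − r_full) / [r_full(1 − r_tgt)] = 0.649 × 0.4663 / (0.5337 × 0.351) ≈ 1.6155
Required items = 1.6155 × 12 = 19.39, so 20 items.

20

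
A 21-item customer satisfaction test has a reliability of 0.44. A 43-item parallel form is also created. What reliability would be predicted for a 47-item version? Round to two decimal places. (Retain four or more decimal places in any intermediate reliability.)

0.64

Only the ratio of lengths matters: n = 47/21 = 2.2381
r_{47} = n·r / (1 + (n − 1)·r) = 0.9848 / 1.5448 ≈ 0.6375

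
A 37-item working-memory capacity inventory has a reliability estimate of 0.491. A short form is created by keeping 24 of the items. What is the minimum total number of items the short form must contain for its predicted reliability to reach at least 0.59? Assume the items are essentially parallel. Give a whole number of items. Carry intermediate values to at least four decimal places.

56

Short-form reliability: n = 24/37 = 0.6486; r_24 = n·r/(1+(n−1)r) ≈ 0.3849
Length factor from the short form to reach 0.59: n' = 0.59(1 − 0.3849) / [0.3849(1 − 0.59)] ≈ 2.2997
Total items = 2.2997 × 24 = 55.19, rounded up to 56.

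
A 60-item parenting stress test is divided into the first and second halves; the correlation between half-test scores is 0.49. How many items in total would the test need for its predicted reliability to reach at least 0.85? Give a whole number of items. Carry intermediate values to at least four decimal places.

r_full = 2(0.49)/(1 + 0.49) = 0.6577
Solve Spearman-Brown for n: n = 0.85(1 − 0.6577) / [0.6577(1 − 0.85)] = 2.9492
Required items = 2.9492 × 60 = 176.95, so 177 items.

177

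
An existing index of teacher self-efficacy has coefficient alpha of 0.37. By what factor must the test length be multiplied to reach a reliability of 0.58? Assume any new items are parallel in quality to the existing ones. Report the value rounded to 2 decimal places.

2.35

Invert Spearman-Brown to solve for n:
n = r*(1 − r) / [ r (1 − r*) ]
n = [0.58 × 0.63] / [0.37 × 0.42]
n = 0.3654 / 0.1554 ≈ 2.3514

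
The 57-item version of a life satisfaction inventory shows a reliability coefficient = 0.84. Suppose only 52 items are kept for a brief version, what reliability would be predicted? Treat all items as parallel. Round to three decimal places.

0.827

Length ratio n = 52/57 = 0.9123
r_new = 0.9123·0.84 / [1 + (0.9123 − 1)·0.84]
     = 0.7663 / 0.9263 = 0.8273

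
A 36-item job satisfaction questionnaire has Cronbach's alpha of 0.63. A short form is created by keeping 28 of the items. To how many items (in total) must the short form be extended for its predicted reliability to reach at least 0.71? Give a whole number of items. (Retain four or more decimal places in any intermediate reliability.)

52

First, r for the 28-item form: n = 28/36 = 0.7778, so r_28 = 0.7778·0.63/(1 + (0.7778 − 1)·0.63) = 0.5698
Length factor from the short form to reach 0.71: n' = 0.71(1 − 0.5698) / [0.5698(1 − 0.71)] ≈ 1.8485
Total items = 1.8485 × 28 = 51.76, rounded up to 52.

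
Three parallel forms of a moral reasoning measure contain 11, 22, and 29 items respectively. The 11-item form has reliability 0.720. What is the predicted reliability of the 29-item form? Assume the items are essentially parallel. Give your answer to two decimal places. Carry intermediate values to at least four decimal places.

The 22-item form is not needed; work directly from the 11-item form with n = 29/11 = 2.6364.
r_{29} = n·r / (1 + (n − 1)·r) = 1.8982 / 2.1782 ≈ 0.8715

0.87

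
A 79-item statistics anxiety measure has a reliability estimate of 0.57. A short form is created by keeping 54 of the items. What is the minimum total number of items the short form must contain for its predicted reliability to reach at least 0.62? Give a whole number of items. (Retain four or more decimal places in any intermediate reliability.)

Short-form reliability: n = 54/79 = 0.6835; r_54 = n·r/(1+(n−1)r) ≈ 0.4754
Length factor from the short form to reach 0.62: n' = 0.62(1 − 0.4754) / [0.4754(1 − 0.62)] ≈ 1.8004
Total items = 1.8004 × 54 = 97.22, rounded up to 98.

98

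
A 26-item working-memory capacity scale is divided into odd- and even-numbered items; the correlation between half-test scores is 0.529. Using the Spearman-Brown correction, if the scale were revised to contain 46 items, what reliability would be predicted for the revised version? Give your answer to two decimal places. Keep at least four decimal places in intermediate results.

Full-test reliability from the split-half r: r_full = 2(0.529)/(1 + 0.529) = 0.6920
Then adjust to 46 items: n = 46/26 = 1.7692
r_new = n·r_full / (1 + (n − 1)·r_full) = 1.2243 / 1.5323 ≈ 0.7990

0.80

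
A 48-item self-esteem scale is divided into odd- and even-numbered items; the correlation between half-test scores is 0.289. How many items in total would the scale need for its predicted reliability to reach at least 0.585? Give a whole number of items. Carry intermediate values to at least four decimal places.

84

r_full = 2(0.289)/(1 + 0.289) = 0.4484
Solve Spearman-Brown for n: n = 0.585(1 − 0.4484) / [0.4484(1 − 0.585)] = 1.7341
Required items = 1.7341 × 48 = 83.24, so 84 items.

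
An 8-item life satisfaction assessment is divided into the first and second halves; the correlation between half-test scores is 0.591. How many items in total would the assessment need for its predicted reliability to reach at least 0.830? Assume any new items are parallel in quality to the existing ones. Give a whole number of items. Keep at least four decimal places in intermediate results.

Corrected full-test reliability: r_full = 2 × 0.591 / (1 + 0.591) ≈ 0.7429
Solve Spearman-Brown for n: n = 0.830(1 − 0.7429) / [0.7429(1 − 0.830)] = 1.6897
Items = 1.6897 × 8 ≈ 13.52 → 14

14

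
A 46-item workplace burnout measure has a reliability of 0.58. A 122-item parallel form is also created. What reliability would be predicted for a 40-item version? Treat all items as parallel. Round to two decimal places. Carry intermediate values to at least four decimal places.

0.55

Only the ratio of lengths matters: n = 40/46 = 0.8696
r_{40} = n·r / (1 + (n − 1)·r) = 0.5044 / 0.9244 ≈ 0.5457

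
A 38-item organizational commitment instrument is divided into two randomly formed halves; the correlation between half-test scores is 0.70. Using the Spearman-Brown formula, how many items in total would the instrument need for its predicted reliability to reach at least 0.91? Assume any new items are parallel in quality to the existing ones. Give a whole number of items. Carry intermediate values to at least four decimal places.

83

r_full = 2(0.70)/(1 + 0.70) = 0.8235
n = r_tgt(1 − r_full) / [r_full(1 − r_tgt)] = 0.91 × 0.1765 / (0.8235 × 0.09) ≈ 2.1671
Items = 2.1671 × 38 ≈ 82.35 → 83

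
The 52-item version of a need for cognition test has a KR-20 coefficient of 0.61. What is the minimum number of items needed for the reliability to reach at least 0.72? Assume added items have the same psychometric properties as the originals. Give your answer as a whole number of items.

Rearranging the Spearman-Brown formula for n,
n = r*(1 − r) / [ r (1 − r*) ]
n = 0.72 × (1 − 0.61) / [ 0.61 × (1 − 0.72) ]
n = 0.2808 / 0.1708 ≈ 1.6440
Items needed = n × 52 = 1.6440 × 52 ≈ 85.49 → round up to 86

86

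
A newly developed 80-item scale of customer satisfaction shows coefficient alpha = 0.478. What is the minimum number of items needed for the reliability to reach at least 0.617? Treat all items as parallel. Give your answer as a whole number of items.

n = 0.617 × (1 − 0.478) / [ 0.478 × (1 − 0.617) ]
n = 0.322074 / 0.183074 ≈ 1.7593
1.7593 × 80 = 140.74 → 141 items

141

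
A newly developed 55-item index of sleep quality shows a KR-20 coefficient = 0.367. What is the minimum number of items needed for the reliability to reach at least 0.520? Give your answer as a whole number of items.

Rearranging the Spearman-Brown formula for n,
n = r*(1 − r) / [ r (1 − r*) ]
n = 0.520 × (1 − 0.367) / [ 0.367 × (1 − 0.520) ]
n = 0.329160 / 0.176160 ≈ 1.8685
1.8685 × 55 = 102.77 → 103 items

103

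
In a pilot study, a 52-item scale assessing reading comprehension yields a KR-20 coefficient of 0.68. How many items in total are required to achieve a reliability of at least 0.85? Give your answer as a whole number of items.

Rearranging the Spearman-Brown formula for n,
n = r*(1 − r) / [ r (1 − r*) ]
n = 0.85 × (1 − 0.68) / [ 0.68 × (1 − 0.85) ]
  = 0.2720 / 0.1020 = 2.6667
2.6667 × 52 = 138.67 → 139 items

139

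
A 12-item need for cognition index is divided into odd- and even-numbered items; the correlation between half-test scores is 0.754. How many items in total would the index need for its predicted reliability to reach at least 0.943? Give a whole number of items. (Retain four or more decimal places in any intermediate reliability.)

33

r_full = 2(0.754)/(1 + 0.754) = 0.8597
n = r_tgt(1 − r_full) / [r_full(1 − r_tgt)] = 0.943 × 0.1403 / (0.8597 × 0.057) ≈ 2.6999
Items = 2.6999 × 12 ≈ 32.40 → 33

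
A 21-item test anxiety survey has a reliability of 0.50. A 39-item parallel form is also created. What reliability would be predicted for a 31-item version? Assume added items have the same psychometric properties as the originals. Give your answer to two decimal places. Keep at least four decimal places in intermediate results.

0.60

The 39-item form is not needed; work directly from the 21-item form with n = 31/21 = 1.4762.
r_{31} = n·r / (1 + (n − 1)·r) = 0.7381 / 1.2381 ≈ 0.5962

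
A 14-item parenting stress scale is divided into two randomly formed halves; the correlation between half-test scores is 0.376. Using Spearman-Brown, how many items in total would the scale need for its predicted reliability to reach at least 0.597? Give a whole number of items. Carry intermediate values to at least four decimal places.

18

r_full = 2(0.376)/(1 + 0.376) = 0.5465
Solve Spearman-Brown for n: n = 0.597(1 − 0.5465) / [0.5465(1 − 0.597)] = 1.2293
Required items = 1.2293 × 14 = 17.21, so 18 items.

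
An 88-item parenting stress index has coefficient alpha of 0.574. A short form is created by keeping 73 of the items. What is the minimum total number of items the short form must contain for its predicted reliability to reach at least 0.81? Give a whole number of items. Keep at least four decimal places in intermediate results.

279

Short-form reliability: n = 73/88 = 0.8295; r_73 = n·r/(1+(n−1)r) ≈ 0.5278
Length factor from the short form to reach 0.81: n' = 0.81(1 − 0.5278) / [0.5278(1 − 0.81)] ≈ 3.8141
Items = 3.8141 × 73 ≈ 278.43 → 279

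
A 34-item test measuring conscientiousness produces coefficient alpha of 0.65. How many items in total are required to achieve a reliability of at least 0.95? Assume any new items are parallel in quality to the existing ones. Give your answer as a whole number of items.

n = 0.95 × (1 − 0.65) / [ 0.65 × (1 − 0.95) ]
n = 0.3325 / 0.0325 ≈ 10.2308
Items needed = n × 34 = 10.2308 × 34 ≈ 347.85 → round up to 348

348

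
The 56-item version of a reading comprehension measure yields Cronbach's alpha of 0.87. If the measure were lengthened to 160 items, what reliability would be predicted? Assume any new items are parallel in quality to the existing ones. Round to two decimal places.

The new length is 160/56 = 2.8571 times the old.
By Spearman-Brown, r_new = n r / (1 + (n − 1) r).
r_new = (2.8571 × 0.87) / (1 + (2.8571 − 1) × 0.87)
     = 2.4857 / 2.6157 = 0.9503

0.95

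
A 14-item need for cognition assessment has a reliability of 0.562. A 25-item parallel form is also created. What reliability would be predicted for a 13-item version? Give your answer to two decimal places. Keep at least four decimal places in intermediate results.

The 25-item form is not needed; work directly from the 14-item form with n = 13/14 = 0.9286.
r_{13} = n·r / (1 + (n − 1)·r) = 0.5219 / 0.9599 ≈ 0.5437

0.54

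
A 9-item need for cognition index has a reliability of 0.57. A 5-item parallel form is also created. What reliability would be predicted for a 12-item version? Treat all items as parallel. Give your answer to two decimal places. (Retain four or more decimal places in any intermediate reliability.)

The 5-item form is not needed; work directly from the 9-item form with n = 12/9 = 1.3333.
r_{12} = n·r / (1 + (n − 1)·r) = 0.7600 / 1.1900 ≈ 0.6387

0.64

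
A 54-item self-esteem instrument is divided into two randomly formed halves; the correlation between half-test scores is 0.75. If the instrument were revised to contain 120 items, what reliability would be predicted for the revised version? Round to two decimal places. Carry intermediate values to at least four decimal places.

0.93

Spearman-Brown correction (n = 2): r_full = 2·0.75/(1 + 0.75) = 0.8571
Then adjust to 120 items: n = 120/54 = 2.2222
r_new = n·r_full / (1 + (n − 1)·r_full) = 1.9046 / 2.0475 ≈ 0.9302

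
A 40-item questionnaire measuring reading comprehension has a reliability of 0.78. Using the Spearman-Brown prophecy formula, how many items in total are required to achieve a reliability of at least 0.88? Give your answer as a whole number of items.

n = 0.88(1 − 0.78) / [0.78(1 − 0.88)]
n = 0.1936 / 0.0936 ≈ 2.0684
Items needed = n × 40 = 2.0684 × 40 ≈ 82.74 → round up to 83

83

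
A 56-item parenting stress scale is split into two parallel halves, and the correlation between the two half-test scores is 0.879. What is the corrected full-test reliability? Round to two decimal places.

r_full = 2r_hh / (1 + r_hh) = 2 × 0.879 / (1 + 0.879)
r_full = 1.7580 / 1.8790 ≈ 0.9356

0.94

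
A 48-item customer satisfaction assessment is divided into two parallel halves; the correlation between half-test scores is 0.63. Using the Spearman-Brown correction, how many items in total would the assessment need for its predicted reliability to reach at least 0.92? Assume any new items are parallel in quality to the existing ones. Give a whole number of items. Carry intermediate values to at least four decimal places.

163

Corrected full-test reliability: r_full = 2 × 0.63 / (1 + 0.63) ≈ 0.7730
Solve Spearman-Brown for n: n = 0.92(1 − 0.7730) / [0.7730(1 − 0.92)] = 3.3771
Items = 3.3771 × 48 ≈ 162.10 → 163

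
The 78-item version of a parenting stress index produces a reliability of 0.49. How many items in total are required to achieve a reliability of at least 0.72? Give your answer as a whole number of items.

209

Rearranging the Spearman-Brown formula for n,
n = r_target (1 − r_old) / [ r_old (1 − r_target) ]
n = [0.72 × 0.51] / [0.49 × 0.28]
n = 0.3672 / 0.1372 ≈ 2.6764
2.6764 × 78 = 208.76 → 209 items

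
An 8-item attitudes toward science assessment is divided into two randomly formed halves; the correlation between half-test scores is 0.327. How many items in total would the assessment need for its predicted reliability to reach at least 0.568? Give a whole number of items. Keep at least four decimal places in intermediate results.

r_full = 2(0.327)/(1 + 0.327) = 0.4928
Solve Spearman-Brown for n: n = 0.568(1 − 0.4928) / [0.4928(1 − 0.568)] = 1.3532
Items = 1.3532 × 8 ≈ 10.83 → 11

11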